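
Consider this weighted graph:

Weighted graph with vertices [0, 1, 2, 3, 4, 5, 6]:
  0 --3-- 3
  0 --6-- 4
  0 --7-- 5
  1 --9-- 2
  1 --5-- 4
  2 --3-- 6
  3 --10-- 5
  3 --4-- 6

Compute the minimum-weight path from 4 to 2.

Using Dijkstra's algorithm from vertex 4:
Shortest path: 4 -> 1 -> 2
Total weight: 5 + 9 = 14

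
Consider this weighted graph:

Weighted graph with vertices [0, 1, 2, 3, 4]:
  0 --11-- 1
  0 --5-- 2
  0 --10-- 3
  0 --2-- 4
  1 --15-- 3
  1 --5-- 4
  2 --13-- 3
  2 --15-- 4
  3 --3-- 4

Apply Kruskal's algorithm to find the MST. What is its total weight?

Applying Kruskal's algorithm (sort edges by weight, add if no cycle):
  Add (0,4) w=2
  Add (3,4) w=3
  Add (0,2) w=5
  Add (1,4) w=5
  Skip (0,3) w=10 (creates cycle)
  Skip (0,1) w=11 (creates cycle)
  Skip (2,3) w=13 (creates cycle)
  Skip (1,3) w=15 (creates cycle)
  Skip (2,4) w=15 (creates cycle)
MST weight = 15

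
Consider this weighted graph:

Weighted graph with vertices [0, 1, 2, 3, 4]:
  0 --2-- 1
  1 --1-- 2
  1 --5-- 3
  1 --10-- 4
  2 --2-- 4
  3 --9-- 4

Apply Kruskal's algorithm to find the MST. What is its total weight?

Applying Kruskal's algorithm (sort edges by weight, add if no cycle):
  Add (1,2) w=1
  Add (0,1) w=2
  Add (2,4) w=2
  Add (1,3) w=5
  Skip (3,4) w=9 (creates cycle)
  Skip (1,4) w=10 (creates cycle)
MST weight = 10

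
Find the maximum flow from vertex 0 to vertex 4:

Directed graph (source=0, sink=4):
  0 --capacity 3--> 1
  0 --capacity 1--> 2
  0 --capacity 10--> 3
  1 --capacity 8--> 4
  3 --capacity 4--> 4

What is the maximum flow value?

Computing max flow:
  Flow on (0->1): 3/3
  Flow on (0->3): 4/10
  Flow on (1->4): 3/8
  Flow on (3->4): 4/4
Maximum flow = 7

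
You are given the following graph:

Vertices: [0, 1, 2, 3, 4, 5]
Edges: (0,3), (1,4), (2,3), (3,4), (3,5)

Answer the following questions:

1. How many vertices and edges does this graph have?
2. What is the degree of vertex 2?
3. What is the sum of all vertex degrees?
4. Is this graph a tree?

Count: 6 vertices, 5 edges.
Vertex 2 has neighbors [3], degree = 1.
Handshaking lemma: 2 * 5 = 10.
A graph is a tree iff it is connected and has exactly n-1 edges. This graph is connected (all 6 vertices in one component) and has 6-1 = 5 edges. It is a tree.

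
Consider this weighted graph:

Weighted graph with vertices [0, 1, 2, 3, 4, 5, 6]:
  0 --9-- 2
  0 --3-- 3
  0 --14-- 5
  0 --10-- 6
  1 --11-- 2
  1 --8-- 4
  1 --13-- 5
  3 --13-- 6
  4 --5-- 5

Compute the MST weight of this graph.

Applying Kruskal's algorithm (sort edges by weight, add if no cycle):
  Add (0,3) w=3
  Add (4,5) w=5
  Add (1,4) w=8
  Add (0,2) w=9
  Add (0,6) w=10
  Add (1,2) w=11
  Skip (1,5) w=13 (creates cycle)
  Skip (3,6) w=13 (creates cycle)
  Skip (0,5) w=14 (creates cycle)
MST weight = 46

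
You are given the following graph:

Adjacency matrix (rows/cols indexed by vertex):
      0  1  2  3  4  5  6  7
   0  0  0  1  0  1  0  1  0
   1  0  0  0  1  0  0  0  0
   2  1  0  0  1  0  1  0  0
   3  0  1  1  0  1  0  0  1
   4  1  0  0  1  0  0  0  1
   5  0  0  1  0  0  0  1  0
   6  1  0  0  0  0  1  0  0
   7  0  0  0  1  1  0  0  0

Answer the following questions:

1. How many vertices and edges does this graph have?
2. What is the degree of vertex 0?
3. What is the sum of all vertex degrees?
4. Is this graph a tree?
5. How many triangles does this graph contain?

Count: 8 vertices, 10 edges.
Vertex 0 has neighbors [2, 4, 6], degree = 3.
Handshaking lemma: 2 * 10 = 20.
A tree on 8 vertices has 7 edges. This graph has 10 edges (3 extra). Not a tree.
Number of triangles = 1.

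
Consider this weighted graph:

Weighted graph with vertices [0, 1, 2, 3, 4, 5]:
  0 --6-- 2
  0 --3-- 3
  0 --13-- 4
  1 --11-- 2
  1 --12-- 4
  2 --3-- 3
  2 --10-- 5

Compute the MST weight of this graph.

Applying Kruskal's algorithm (sort edges by weight, add if no cycle):
  Add (0,3) w=3
  Add (2,3) w=3
  Skip (0,2) w=6 (creates cycle)
  Add (2,5) w=10
  Add (1,2) w=11
  Add (1,4) w=12
  Skip (0,4) w=13 (creates cycle)
MST weight = 39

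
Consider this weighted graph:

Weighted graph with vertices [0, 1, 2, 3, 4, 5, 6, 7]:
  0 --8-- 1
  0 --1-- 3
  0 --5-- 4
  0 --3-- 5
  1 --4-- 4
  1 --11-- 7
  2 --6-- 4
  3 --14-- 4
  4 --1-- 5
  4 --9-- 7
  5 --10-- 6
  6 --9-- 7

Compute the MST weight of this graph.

Applying Kruskal's algorithm (sort edges by weight, add if no cycle):
  Add (0,3) w=1
  Add (4,5) w=1
  Add (0,5) w=3
  Add (1,4) w=4
  Skip (0,4) w=5 (creates cycle)
  Add (2,4) w=6
  Skip (0,1) w=8 (creates cycle)
  Add (4,7) w=9
  Add (6,7) w=9
  Skip (5,6) w=10 (creates cycle)
  Skip (1,7) w=11 (creates cycle)
  Skip (3,4) w=14 (creates cycle)
MST weight = 33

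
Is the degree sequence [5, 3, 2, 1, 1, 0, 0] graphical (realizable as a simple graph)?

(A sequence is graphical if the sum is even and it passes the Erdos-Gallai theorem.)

Sum of degrees = 12. Sum is even but fails Erdos-Gallai. The sequence is NOT graphical.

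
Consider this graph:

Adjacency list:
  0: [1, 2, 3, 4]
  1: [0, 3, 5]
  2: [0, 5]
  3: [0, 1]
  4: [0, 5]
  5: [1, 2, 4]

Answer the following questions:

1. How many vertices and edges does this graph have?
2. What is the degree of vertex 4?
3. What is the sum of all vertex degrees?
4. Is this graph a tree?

Count: 6 vertices, 8 edges.
Vertex 4 has neighbors [0, 5], degree = 2.
Handshaking lemma: 2 * 8 = 16.
A tree on 6 vertices has 5 edges. This graph has 8 edges (3 extra). Not a tree.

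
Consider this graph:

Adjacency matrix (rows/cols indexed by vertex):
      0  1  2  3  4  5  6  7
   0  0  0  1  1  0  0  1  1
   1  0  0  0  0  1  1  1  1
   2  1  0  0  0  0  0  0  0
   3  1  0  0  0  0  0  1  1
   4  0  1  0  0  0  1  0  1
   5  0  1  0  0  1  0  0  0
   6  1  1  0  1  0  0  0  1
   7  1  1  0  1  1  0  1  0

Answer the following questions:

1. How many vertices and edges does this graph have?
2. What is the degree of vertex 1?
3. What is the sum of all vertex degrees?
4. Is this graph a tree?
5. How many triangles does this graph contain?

Count: 8 vertices, 13 edges.
Vertex 1 has neighbors [4, 5, 6, 7], degree = 4.
Handshaking lemma: 2 * 13 = 26.
A tree on 8 vertices has 7 edges. This graph has 13 edges (6 extra). Not a tree.
Number of triangles = 7.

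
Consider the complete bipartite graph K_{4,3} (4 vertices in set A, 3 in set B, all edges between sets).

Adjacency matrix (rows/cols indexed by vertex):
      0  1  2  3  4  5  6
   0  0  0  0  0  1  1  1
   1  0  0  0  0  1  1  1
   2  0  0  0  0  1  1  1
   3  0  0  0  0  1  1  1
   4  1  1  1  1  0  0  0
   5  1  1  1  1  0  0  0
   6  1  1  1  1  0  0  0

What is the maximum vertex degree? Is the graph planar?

Set-A vertices have degree 3; set-B vertices have degree 4. Maximum degree = max(4,3) = 4.
K_{4,3} contains K_{3,3} as a subgraph (since both sides have >= 3 vertices); by Kuratowski's theorem it is not planar.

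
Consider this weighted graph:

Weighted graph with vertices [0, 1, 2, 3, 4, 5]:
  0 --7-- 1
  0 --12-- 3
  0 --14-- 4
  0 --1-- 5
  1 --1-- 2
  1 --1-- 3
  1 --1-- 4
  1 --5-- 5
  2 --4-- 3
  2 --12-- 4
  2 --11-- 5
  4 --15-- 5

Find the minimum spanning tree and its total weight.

Applying Kruskal's algorithm (sort edges by weight, add if no cycle):
  Add (0,5) w=1
  Add (1,4) w=1
  Add (1,3) w=1
  Add (1,2) w=1
  Skip (2,3) w=4 (creates cycle)
  Add (1,5) w=5
  Skip (0,1) w=7 (creates cycle)
  Skip (2,5) w=11 (creates cycle)
  Skip (0,3) w=12 (creates cycle)
  Skip (2,4) w=12 (creates cycle)
  Skip (0,4) w=14 (creates cycle)
  Skip (4,5) w=15 (creates cycle)
MST weight = 9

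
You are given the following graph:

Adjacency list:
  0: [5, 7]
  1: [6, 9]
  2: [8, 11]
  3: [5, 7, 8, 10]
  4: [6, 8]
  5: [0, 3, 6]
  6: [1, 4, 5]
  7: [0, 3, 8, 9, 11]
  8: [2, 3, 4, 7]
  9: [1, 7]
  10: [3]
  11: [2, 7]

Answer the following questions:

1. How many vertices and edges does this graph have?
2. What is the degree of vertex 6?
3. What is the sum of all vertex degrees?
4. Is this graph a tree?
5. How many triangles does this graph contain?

Count: 12 vertices, 16 edges.
Vertex 6 has neighbors [1, 4, 5], degree = 3.
Handshaking lemma: 2 * 16 = 32.
A tree on 12 vertices has 11 edges. This graph has 16 edges (5 extra). Not a tree.
Number of triangles = 1.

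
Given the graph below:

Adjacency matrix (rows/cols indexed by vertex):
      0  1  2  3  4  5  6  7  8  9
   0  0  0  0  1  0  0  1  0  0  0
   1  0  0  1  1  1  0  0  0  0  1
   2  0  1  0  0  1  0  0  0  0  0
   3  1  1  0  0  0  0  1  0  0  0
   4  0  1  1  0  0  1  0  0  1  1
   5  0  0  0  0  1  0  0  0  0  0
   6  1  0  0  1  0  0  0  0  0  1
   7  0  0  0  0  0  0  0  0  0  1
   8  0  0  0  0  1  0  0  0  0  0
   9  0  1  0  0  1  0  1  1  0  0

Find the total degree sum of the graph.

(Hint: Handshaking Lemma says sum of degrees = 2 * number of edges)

Count edges: 13 edges.
By Handshaking Lemma: sum of degrees = 2 * 13 = 26.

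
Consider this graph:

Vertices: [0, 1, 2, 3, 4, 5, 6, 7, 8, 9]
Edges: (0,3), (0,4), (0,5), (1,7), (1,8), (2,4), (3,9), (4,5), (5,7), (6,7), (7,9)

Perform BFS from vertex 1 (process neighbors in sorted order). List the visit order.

BFS from vertex 1 (neighbors processed in ascending order):
Visit order: 1, 7, 8, 5, 6, 9, 0, 4, 3, 2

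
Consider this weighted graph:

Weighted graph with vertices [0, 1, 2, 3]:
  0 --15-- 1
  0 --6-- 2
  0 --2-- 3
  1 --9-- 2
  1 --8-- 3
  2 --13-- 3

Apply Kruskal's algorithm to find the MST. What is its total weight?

Applying Kruskal's algorithm (sort edges by weight, add if no cycle):
  Add (0,3) w=2
  Add (0,2) w=6
  Add (1,3) w=8
  Skip (1,2) w=9 (creates cycle)
  Skip (2,3) w=13 (creates cycle)
  Skip (0,1) w=15 (creates cycle)
MST weight = 16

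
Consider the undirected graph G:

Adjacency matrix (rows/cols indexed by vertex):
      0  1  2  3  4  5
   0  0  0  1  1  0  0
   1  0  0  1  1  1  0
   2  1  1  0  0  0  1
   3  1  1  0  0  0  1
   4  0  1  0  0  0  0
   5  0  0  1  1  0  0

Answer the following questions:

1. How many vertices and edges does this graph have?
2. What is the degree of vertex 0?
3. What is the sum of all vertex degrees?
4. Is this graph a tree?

Count: 6 vertices, 7 edges.
Vertex 0 has neighbors [2, 3], degree = 2.
Handshaking lemma: 2 * 7 = 14.
A tree on 6 vertices has 5 edges. This graph has 7 edges (2 extra). Not a tree.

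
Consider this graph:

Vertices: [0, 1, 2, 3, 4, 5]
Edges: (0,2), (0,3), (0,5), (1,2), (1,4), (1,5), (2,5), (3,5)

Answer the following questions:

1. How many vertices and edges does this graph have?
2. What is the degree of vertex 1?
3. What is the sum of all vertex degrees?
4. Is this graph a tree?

Count: 6 vertices, 8 edges.
Vertex 1 has neighbors [2, 4, 5], degree = 3.
Handshaking lemma: 2 * 8 = 16.
A tree on 6 vertices has 5 edges. This graph has 8 edges (3 extra). Not a tree.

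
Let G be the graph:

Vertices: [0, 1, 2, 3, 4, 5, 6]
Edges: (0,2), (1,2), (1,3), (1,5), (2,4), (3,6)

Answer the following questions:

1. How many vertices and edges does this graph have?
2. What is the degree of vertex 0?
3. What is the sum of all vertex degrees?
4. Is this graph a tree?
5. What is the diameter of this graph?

Count: 7 vertices, 6 edges.
Vertex 0 has neighbors [2], degree = 1.
Handshaking lemma: 2 * 6 = 12.
A graph is a tree iff it is connected and has exactly n-1 edges. This graph is connected (all 7 vertices in one component) and has 7-1 = 6 edges. It is a tree.
Diameter (longest shortest path) = 4.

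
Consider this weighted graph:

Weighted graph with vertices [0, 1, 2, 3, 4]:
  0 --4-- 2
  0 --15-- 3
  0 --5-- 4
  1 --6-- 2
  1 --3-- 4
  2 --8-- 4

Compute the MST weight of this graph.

Applying Kruskal's algorithm (sort edges by weight, add if no cycle):
  Add (1,4) w=3
  Add (0,2) w=4
  Add (0,4) w=5
  Skip (1,2) w=6 (creates cycle)
  Skip (2,4) w=8 (creates cycle)
  Add (0,3) w=15
MST weight = 27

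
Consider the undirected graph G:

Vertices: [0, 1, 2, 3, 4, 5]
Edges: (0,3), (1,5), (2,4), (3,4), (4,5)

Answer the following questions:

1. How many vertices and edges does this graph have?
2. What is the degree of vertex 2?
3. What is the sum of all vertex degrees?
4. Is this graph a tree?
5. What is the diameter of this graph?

Count: 6 vertices, 5 edges.
Vertex 2 has neighbors [4], degree = 1.
Handshaking lemma: 2 * 5 = 10.
A graph is a tree iff it is connected and has exactly n-1 edges. This graph is connected (all 6 vertices in one component) and has 6-1 = 5 edges. It is a tree.
Diameter (longest shortest path) = 4.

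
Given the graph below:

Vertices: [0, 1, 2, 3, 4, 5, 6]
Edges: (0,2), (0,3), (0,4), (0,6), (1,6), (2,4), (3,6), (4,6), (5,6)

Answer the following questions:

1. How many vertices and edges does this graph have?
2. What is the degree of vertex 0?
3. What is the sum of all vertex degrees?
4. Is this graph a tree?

Count: 7 vertices, 9 edges.
Vertex 0 has neighbors [2, 3, 4, 6], degree = 4.
Handshaking lemma: 2 * 9 = 18.
A tree on 7 vertices has 6 edges. This graph has 9 edges (3 extra). Not a tree.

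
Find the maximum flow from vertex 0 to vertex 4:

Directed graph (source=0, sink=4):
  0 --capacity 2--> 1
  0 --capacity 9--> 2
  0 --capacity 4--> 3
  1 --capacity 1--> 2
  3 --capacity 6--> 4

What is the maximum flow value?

Computing max flow:
  Flow on (0->3): 4/4
  Flow on (3->4): 4/6
Maximum flow = 4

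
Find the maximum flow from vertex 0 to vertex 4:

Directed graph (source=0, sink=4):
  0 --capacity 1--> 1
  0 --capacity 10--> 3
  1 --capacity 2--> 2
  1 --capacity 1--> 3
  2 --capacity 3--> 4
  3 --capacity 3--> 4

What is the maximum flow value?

Computing max flow:
  Flow on (0->1): 1/1
  Flow on (0->3): 3/10
  Flow on (1->2): 1/2
  Flow on (2->4): 1/3
  Flow on (3->4): 3/3
Maximum flow = 4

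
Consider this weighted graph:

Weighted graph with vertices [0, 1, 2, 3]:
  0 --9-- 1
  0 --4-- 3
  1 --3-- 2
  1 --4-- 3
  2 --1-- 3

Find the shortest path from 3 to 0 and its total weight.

Using Dijkstra's algorithm from vertex 3:
Shortest path: 3 -> 0
Total weight: 4 = 4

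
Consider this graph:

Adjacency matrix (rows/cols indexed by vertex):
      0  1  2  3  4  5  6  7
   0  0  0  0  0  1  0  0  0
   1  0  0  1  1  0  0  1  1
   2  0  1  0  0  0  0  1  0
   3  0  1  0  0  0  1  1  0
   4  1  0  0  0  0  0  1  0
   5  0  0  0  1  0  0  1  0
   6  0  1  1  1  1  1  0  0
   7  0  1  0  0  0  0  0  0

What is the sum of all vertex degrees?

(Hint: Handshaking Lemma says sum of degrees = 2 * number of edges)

Count edges: 10 edges.
By Handshaking Lemma: sum of degrees = 2 * 10 = 20.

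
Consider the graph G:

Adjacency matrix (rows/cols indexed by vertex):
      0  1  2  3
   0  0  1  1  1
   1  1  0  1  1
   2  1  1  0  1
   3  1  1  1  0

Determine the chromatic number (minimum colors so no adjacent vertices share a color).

The graph has a maximum clique of size 4 (lower bound on chromatic number).
A valid 4-coloring: {0: 0, 1: 1, 2: 2, 3: 3}.
Chromatic number = 4.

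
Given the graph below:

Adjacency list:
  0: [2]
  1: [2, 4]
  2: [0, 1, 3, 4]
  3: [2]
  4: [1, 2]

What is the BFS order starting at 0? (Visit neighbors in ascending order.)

BFS from vertex 0 (neighbors processed in ascending order):
Visit order: 0, 2, 1, 3, 4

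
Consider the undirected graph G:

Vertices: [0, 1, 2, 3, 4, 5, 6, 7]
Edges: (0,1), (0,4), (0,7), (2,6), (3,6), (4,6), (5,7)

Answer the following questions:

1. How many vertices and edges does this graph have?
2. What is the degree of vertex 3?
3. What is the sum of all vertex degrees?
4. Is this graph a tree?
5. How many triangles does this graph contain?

Count: 8 vertices, 7 edges.
Vertex 3 has neighbors [6], degree = 1.
Handshaking lemma: 2 * 7 = 14.
A graph is a tree iff it is connected and has exactly n-1 edges. This graph is connected (all 8 vertices in one component) and has 8-1 = 7 edges. It is a tree.
Number of triangles = 0.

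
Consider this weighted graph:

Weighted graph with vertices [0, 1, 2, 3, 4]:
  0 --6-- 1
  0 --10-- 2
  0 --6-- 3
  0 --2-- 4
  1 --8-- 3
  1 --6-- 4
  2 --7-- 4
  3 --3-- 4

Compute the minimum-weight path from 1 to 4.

Using Dijkstra's algorithm from vertex 1:
Shortest path: 1 -> 4
Total weight: 6 = 6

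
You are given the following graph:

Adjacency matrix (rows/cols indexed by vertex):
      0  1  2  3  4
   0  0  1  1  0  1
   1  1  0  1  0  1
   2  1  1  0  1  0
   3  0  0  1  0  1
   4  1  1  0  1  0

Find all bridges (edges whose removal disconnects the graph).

No bridges found. The graph is 2-edge-connected (no single edge removal disconnects it).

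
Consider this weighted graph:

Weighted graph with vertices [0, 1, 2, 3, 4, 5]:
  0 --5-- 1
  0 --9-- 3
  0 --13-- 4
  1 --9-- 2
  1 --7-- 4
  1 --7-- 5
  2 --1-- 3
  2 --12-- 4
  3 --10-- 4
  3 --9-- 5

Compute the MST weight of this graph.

Applying Kruskal's algorithm (sort edges by weight, add if no cycle):
  Add (2,3) w=1
  Add (0,1) w=5
  Add (1,5) w=7
  Add (1,4) w=7
  Add (0,3) w=9
  Skip (1,2) w=9 (creates cycle)
  Skip (3,5) w=9 (creates cycle)
  Skip (3,4) w=10 (creates cycle)
  Skip (2,4) w=12 (creates cycle)
  Skip (0,4) w=13 (creates cycle)
MST weight = 29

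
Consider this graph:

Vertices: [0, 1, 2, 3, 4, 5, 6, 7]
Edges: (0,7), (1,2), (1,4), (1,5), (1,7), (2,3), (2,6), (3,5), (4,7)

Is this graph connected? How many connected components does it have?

Checking connectivity: the graph has 1 connected component(s).
All vertices are reachable from each other. The graph IS connected.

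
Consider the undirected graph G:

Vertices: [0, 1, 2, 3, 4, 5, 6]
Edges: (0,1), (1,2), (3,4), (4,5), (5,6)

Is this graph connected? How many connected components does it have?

Checking connectivity: the graph has 2 connected component(s).
Components: [[0, 1, 2], [3, 4, 5, 6]]. The graph is NOT connected.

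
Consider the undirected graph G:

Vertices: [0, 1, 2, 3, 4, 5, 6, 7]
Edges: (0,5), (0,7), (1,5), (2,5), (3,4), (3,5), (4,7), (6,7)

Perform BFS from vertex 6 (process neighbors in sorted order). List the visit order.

BFS from vertex 6 (neighbors processed in ascending order):
Visit order: 6, 7, 0, 4, 5, 3, 1, 2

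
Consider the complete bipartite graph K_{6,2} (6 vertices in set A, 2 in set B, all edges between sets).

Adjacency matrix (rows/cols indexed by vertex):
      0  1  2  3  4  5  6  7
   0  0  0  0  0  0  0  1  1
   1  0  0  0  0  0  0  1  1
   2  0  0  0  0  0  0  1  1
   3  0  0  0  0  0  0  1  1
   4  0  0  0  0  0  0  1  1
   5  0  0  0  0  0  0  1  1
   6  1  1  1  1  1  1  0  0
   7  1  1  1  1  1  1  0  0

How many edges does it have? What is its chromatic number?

K_{6,2} has 6 * 2 = 12 edges.
Bipartite graphs have chromatic number 2 (color each partition differently).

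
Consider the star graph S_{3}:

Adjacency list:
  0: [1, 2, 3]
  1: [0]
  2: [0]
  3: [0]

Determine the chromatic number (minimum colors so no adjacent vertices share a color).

S_{3} has one hub adjacent to 3 leaves; leaves are pairwise non-adjacent.
Color the hub 0 and every leaf 1.
Chromatic number = 2.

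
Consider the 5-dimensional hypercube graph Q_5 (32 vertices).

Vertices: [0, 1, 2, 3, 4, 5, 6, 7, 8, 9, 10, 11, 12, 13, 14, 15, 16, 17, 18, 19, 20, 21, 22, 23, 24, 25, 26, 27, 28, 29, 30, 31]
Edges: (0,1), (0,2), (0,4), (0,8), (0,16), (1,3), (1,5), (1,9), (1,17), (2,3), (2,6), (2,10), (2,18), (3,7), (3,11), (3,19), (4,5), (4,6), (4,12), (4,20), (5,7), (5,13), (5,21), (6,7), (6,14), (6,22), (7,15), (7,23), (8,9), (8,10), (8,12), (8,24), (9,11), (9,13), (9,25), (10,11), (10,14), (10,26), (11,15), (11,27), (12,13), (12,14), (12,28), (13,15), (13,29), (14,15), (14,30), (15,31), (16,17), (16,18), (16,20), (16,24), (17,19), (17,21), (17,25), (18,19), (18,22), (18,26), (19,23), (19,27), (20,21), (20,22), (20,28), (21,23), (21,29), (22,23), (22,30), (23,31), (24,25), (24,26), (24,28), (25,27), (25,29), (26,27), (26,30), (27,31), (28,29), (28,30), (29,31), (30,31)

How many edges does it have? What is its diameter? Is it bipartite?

The 5-dimensional hypercube Q_5 has 32 vertices and each vertex has degree 5.
Total edges = 32 * 5 / 2 = 80.
Diameter = 5 (max Hamming distance between binary labels).
Hypercubes are bipartite (partition by parity of binary representation).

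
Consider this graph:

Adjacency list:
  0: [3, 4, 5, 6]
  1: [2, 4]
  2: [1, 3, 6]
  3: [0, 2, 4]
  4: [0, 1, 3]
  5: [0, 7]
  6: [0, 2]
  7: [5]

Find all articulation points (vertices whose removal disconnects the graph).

An articulation point is a vertex whose removal disconnects the graph.
Articulation points: [0, 5]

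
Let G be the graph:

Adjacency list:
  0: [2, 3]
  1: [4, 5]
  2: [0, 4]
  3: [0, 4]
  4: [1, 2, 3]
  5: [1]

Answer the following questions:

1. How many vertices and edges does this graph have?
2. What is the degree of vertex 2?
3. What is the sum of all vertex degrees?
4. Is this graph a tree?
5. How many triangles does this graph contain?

Count: 6 vertices, 6 edges.
Vertex 2 has neighbors [0, 4], degree = 2.
Handshaking lemma: 2 * 6 = 12.
A tree on 6 vertices has 5 edges. This graph has 6 edges (1 extra). Not a tree.
Number of triangles = 0.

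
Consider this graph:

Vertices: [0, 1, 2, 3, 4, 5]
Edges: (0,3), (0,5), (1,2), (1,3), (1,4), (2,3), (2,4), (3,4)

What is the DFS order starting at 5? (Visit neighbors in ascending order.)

DFS from vertex 5 (neighbors processed in ascending order):
Visit order: 5, 0, 3, 1, 2, 4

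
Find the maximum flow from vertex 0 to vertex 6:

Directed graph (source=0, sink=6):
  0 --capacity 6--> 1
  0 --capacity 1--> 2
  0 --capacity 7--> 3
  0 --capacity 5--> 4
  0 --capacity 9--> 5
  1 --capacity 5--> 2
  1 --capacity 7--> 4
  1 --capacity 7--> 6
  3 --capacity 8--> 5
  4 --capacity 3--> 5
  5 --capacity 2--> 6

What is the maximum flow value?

Computing max flow:
  Flow on (0->1): 6/6
  Flow on (0->4): 2/5
  Flow on (1->6): 6/7
  Flow on (4->5): 2/3
  Flow on (5->6): 2/2
Maximum flow = 8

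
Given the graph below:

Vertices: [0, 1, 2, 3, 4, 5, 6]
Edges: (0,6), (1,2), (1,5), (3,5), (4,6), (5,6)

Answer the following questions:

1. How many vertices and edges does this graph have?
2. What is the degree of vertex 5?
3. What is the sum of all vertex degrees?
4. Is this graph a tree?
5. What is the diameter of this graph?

Count: 7 vertices, 6 edges.
Vertex 5 has neighbors [1, 3, 6], degree = 3.
Handshaking lemma: 2 * 6 = 12.
A graph is a tree iff it is connected and has exactly n-1 edges. This graph is connected (all 7 vertices in one component) and has 7-1 = 6 edges. It is a tree.
Diameter (longest shortest path) = 4.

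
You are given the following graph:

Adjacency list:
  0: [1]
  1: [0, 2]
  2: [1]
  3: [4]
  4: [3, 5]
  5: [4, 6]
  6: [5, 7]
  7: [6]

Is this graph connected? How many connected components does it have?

Checking connectivity: the graph has 2 connected component(s).
Components: [[0, 1, 2], [3, 4, 5, 6, 7]]. The graph is NOT connected.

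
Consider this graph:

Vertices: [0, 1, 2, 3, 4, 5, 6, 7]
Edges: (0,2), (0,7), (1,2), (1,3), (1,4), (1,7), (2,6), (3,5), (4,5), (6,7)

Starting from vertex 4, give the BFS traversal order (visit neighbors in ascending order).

BFS from vertex 4 (neighbors processed in ascending order):
Visit order: 4, 1, 5, 2, 3, 7, 0, 6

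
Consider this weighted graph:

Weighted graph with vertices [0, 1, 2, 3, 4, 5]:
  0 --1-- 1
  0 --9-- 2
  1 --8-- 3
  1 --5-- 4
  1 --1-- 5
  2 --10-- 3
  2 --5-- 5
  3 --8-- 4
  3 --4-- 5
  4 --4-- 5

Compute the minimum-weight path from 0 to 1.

Using Dijkstra's algorithm from vertex 0:
Shortest path: 0 -> 1
Total weight: 1 = 1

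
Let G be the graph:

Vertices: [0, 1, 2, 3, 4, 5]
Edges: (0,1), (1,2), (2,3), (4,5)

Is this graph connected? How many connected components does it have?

Checking connectivity: the graph has 2 connected component(s).
Components: [[0, 1, 2, 3], [4, 5]]. The graph is NOT connected.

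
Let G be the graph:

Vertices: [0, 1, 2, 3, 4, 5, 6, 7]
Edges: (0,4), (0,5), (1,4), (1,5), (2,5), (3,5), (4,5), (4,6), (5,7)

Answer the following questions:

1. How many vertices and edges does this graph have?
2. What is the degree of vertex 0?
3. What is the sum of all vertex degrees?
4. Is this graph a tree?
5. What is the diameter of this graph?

Count: 8 vertices, 9 edges.
Vertex 0 has neighbors [4, 5], degree = 2.
Handshaking lemma: 2 * 9 = 18.
A tree on 8 vertices has 7 edges. This graph has 9 edges (2 extra). Not a tree.
Diameter (longest shortest path) = 3.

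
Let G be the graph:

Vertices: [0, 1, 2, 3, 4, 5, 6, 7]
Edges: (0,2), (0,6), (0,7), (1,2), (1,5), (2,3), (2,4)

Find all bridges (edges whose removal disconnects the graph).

A bridge is an edge whose removal increases the number of connected components.
Bridges found: (0,2), (0,6), (0,7), (1,2), (1,5), (2,3), (2,4)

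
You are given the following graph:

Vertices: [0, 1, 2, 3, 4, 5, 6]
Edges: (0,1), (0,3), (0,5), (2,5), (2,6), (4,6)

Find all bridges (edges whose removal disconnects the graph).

A bridge is an edge whose removal increases the number of connected components.
Bridges found: (0,1), (0,3), (0,5), (2,5), (2,6), (4,6)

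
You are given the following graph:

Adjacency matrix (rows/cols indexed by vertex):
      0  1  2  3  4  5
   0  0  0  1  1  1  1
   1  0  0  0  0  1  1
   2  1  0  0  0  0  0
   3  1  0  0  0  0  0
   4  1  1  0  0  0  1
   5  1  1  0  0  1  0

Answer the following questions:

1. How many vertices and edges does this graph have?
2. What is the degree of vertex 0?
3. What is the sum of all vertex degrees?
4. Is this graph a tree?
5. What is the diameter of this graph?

Count: 6 vertices, 7 edges.
Vertex 0 has neighbors [2, 3, 4, 5], degree = 4.
Handshaking lemma: 2 * 7 = 14.
A tree on 6 vertices has 5 edges. This graph has 7 edges (2 extra). Not a tree.
Diameter (longest shortest path) = 3.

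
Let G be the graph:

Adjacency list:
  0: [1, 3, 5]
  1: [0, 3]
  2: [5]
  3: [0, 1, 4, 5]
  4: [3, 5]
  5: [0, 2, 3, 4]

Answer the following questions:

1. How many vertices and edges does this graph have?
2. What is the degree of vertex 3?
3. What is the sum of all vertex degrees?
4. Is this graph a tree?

Count: 6 vertices, 8 edges.
Vertex 3 has neighbors [0, 1, 4, 5], degree = 4.
Handshaking lemma: 2 * 8 = 16.
A tree on 6 vertices has 5 edges. This graph has 8 edges (3 extra). Not a tree.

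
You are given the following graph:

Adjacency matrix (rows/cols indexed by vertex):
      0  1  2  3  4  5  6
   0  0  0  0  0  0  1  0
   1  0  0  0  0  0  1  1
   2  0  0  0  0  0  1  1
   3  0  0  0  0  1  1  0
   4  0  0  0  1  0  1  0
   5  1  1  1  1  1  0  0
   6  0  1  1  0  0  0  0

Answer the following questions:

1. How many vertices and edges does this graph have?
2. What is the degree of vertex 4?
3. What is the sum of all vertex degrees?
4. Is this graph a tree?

Count: 7 vertices, 8 edges.
Vertex 4 has neighbors [3, 5], degree = 2.
Handshaking lemma: 2 * 8 = 16.
A tree on 7 vertices has 6 edges. This graph has 8 edges (2 extra). Not a tree.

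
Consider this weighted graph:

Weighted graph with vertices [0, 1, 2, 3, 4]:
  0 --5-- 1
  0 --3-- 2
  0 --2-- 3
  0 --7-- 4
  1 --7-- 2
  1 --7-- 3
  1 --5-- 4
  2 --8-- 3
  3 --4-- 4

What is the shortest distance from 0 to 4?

Using Dijkstra's algorithm from vertex 0:
Shortest path: 0 -> 3 -> 4
Total weight: 2 + 4 = 6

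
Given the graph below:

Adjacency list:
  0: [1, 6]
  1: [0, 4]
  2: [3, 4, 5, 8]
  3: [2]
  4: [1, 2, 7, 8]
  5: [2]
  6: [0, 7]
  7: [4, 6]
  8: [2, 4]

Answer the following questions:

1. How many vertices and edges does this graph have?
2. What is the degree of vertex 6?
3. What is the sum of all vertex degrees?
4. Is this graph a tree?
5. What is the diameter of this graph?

Count: 9 vertices, 10 edges.
Vertex 6 has neighbors [0, 7], degree = 2.
Handshaking lemma: 2 * 10 = 20.
A tree on 9 vertices has 8 edges. This graph has 10 edges (2 extra). Not a tree.
Diameter (longest shortest path) = 4.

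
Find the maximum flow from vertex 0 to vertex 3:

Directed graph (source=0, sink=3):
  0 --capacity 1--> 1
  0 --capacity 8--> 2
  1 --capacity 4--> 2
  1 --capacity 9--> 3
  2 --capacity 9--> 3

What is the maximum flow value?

Computing max flow:
  Flow on (0->1): 1/1
  Flow on (0->2): 8/8
  Flow on (1->3): 1/9
  Flow on (2->3): 8/9
Maximum flow = 9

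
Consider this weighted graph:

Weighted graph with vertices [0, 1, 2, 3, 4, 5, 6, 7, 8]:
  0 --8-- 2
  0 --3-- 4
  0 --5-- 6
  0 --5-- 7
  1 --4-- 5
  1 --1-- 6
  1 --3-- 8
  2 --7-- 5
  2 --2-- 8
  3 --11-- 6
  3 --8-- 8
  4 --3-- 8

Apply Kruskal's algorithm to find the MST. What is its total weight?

Applying Kruskal's algorithm (sort edges by weight, add if no cycle):
  Add (1,6) w=1
  Add (2,8) w=2
  Add (0,4) w=3
  Add (1,8) w=3
  Add (4,8) w=3
  Add (1,5) w=4
  Skip (0,6) w=5 (creates cycle)
  Add (0,7) w=5
  Skip (2,5) w=7 (creates cycle)
  Skip (0,2) w=8 (creates cycle)
  Add (3,8) w=8
  Skip (3,6) w=11 (creates cycle)
MST weight = 29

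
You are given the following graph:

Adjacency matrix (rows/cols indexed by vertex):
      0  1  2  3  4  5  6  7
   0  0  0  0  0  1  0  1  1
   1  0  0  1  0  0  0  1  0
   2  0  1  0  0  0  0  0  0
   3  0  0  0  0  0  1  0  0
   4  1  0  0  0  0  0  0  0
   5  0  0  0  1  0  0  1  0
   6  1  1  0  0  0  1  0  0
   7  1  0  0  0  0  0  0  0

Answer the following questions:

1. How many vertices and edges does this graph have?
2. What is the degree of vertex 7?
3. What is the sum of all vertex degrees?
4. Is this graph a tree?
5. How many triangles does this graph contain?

Count: 8 vertices, 7 edges.
Vertex 7 has neighbors [0], degree = 1.
Handshaking lemma: 2 * 7 = 14.
A graph is a tree iff it is connected and has exactly n-1 edges. This graph is connected (all 8 vertices in one component) and has 8-1 = 7 edges. It is a tree.
Number of triangles = 0.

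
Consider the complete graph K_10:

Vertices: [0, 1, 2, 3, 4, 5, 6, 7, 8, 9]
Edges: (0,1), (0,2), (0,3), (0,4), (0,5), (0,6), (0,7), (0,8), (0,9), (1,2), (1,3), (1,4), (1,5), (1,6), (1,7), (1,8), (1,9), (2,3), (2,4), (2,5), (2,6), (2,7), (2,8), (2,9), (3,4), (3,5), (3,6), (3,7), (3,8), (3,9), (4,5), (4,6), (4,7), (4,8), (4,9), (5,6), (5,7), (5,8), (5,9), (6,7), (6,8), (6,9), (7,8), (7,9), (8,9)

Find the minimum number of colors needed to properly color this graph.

In K_10, every vertex is adjacent to every other vertex.
Each vertex needs a unique color.
Chromatic number = 10.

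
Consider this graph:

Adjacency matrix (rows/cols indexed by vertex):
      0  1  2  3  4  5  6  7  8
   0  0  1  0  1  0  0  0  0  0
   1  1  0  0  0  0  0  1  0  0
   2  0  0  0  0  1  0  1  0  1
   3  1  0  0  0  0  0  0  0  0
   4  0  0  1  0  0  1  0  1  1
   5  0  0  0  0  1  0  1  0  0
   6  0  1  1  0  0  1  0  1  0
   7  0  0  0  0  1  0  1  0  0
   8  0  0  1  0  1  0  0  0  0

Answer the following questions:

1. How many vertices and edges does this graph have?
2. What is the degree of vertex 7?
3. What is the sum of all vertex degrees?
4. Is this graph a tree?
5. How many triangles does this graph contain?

Count: 9 vertices, 11 edges.
Vertex 7 has neighbors [4, 6], degree = 2.
Handshaking lemma: 2 * 11 = 22.
A tree on 9 vertices has 8 edges. This graph has 11 edges (3 extra). Not a tree.
Number of triangles = 1.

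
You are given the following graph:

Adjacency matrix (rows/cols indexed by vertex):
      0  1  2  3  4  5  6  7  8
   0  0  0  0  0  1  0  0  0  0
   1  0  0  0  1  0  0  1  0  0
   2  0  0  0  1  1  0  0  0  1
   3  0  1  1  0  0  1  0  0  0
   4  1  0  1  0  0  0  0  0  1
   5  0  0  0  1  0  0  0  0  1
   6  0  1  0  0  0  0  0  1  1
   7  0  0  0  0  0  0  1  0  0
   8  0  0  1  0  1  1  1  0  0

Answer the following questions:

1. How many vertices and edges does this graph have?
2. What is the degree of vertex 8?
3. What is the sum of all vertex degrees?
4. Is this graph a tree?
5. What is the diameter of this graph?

Count: 9 vertices, 11 edges.
Vertex 8 has neighbors [2, 4, 5, 6], degree = 4.
Handshaking lemma: 2 * 11 = 22.
A tree on 9 vertices has 8 edges. This graph has 11 edges (3 extra). Not a tree.
Diameter (longest shortest path) = 4.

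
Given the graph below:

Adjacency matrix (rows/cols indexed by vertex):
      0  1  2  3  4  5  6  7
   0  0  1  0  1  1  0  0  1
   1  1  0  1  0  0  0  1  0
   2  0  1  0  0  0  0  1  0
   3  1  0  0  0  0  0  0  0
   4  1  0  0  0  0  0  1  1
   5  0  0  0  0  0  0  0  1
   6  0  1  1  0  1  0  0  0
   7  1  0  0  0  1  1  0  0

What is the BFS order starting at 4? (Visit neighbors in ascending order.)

BFS from vertex 4 (neighbors processed in ascending order):
Visit order: 4, 0, 6, 7, 1, 3, 2, 5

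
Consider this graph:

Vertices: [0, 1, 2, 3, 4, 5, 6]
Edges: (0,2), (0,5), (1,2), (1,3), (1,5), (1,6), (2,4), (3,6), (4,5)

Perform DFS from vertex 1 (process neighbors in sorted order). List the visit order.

DFS from vertex 1 (neighbors processed in ascending order):
Visit order: 1, 2, 0, 5, 4, 3, 6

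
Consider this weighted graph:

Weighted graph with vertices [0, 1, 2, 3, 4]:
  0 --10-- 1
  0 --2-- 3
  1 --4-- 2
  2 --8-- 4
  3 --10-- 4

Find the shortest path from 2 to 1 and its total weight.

Using Dijkstra's algorithm from vertex 2:
Shortest path: 2 -> 1
Total weight: 4 = 4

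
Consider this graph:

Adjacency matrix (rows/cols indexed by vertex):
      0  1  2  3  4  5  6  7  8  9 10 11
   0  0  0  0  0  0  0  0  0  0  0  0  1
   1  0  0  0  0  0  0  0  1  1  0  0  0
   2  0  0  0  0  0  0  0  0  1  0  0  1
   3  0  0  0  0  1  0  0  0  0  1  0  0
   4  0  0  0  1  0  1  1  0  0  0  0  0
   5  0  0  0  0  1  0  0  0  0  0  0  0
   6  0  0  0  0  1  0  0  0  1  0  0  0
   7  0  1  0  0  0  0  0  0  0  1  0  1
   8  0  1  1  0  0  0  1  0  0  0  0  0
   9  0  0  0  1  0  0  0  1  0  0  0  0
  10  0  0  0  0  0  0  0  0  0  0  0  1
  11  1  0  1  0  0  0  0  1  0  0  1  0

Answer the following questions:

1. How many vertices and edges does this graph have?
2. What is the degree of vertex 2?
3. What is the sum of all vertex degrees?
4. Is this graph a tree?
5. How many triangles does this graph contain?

Count: 12 vertices, 13 edges.
Vertex 2 has neighbors [8, 11], degree = 2.
Handshaking lemma: 2 * 13 = 26.
A tree on 12 vertices has 11 edges. This graph has 13 edges (2 extra). Not a tree.
Number of triangles = 0.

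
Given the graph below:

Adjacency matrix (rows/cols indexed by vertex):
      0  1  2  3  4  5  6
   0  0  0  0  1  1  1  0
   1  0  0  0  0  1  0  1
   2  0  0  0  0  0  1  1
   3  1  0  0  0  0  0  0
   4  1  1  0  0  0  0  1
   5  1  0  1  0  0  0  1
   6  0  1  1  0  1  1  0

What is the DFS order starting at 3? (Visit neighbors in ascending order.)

DFS from vertex 3 (neighbors processed in ascending order):
Visit order: 3, 0, 4, 1, 6, 2, 5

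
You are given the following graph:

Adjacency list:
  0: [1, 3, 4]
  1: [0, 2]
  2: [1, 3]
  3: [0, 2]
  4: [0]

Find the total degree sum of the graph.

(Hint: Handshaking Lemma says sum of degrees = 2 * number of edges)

Count edges: 5 edges.
By Handshaking Lemma: sum of degrees = 2 * 5 = 10.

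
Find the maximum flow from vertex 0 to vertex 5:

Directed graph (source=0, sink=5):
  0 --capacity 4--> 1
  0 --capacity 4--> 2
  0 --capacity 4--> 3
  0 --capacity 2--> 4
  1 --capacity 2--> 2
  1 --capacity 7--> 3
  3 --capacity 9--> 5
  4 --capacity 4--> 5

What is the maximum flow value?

Computing max flow:
  Flow on (0->1): 4/4
  Flow on (0->3): 4/4
  Flow on (0->4): 2/2
  Flow on (1->3): 4/7
  Flow on (3->5): 8/9
  Flow on (4->5): 2/4
Maximum flow = 10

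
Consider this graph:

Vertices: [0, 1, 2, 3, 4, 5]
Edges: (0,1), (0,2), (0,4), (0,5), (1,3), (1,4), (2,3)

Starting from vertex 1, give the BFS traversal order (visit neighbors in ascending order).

BFS from vertex 1 (neighbors processed in ascending order):
Visit order: 1, 0, 3, 4, 2, 5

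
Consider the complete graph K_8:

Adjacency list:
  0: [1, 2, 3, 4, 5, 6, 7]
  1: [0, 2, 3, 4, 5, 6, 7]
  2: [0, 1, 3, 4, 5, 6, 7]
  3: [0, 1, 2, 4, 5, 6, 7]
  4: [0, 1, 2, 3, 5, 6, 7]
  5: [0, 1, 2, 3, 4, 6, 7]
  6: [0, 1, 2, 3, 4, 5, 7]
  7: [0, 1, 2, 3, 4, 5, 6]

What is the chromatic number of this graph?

In K_8, every vertex is adjacent to every other vertex.
Each vertex needs a unique color.
Chromatic number = 8.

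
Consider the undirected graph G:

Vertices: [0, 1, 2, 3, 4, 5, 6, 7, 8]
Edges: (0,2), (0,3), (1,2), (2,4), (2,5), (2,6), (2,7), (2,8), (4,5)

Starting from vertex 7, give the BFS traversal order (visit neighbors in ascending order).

BFS from vertex 7 (neighbors processed in ascending order):
Visit order: 7, 2, 0, 1, 4, 5, 6, 8, 3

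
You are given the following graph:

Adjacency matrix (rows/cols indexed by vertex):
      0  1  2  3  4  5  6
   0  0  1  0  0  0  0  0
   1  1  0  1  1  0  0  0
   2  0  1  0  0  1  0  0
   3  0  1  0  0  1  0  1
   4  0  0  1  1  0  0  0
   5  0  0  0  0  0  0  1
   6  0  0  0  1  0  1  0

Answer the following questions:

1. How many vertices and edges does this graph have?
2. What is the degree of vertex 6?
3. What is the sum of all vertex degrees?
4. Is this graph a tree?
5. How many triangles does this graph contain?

Count: 7 vertices, 7 edges.
Vertex 6 has neighbors [3, 5], degree = 2.
Handshaking lemma: 2 * 7 = 14.
A tree on 7 vertices has 6 edges. This graph has 7 edges (1 extra). Not a tree.
Number of triangles = 0.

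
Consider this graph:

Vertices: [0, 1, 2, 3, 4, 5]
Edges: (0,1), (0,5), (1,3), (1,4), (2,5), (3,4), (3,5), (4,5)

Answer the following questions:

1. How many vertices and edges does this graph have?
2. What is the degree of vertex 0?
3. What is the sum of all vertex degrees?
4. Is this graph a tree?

Count: 6 vertices, 8 edges.
Vertex 0 has neighbors [1, 5], degree = 2.
Handshaking lemma: 2 * 8 = 16.
A tree on 6 vertices has 5 edges. This graph has 8 edges (3 extra). Not a tree.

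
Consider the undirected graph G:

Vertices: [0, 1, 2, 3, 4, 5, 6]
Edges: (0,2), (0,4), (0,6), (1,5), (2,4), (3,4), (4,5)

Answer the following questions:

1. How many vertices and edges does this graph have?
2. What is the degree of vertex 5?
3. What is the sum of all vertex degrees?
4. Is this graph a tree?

Count: 7 vertices, 7 edges.
Vertex 5 has neighbors [1, 4], degree = 2.
Handshaking lemma: 2 * 7 = 14.
A tree on 7 vertices has 6 edges. This graph has 7 edges (1 extra). Not a tree.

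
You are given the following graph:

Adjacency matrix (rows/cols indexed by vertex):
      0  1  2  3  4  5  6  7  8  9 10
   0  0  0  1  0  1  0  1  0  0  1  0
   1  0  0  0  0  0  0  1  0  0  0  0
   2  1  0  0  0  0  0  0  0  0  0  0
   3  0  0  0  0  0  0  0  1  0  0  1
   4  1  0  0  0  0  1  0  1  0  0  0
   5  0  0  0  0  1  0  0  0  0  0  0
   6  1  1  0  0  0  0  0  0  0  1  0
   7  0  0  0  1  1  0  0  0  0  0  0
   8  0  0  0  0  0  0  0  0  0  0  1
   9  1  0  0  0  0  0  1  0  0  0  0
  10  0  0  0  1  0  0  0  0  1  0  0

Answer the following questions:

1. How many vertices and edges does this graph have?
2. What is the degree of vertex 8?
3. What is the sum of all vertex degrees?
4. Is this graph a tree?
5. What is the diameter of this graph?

Count: 11 vertices, 11 edges.
Vertex 8 has neighbors [10], degree = 1.
Handshaking lemma: 2 * 11 = 22.
A tree on 11 vertices has 10 edges. This graph has 11 edges (1 extra). Not a tree.
Diameter (longest shortest path) = 7.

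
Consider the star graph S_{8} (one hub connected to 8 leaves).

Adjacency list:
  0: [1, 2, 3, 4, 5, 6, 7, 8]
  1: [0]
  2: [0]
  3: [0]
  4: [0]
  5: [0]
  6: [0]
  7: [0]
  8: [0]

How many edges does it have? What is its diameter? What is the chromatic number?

Star graph S_{8}: the hub connects to all 8 leaves.
Edges = 8.
Diameter = 2 (any leaf to hub is 1, leaf to leaf through hub is 2).
Star graphs are bipartite (hub vs leaves), so chromatic number = 2.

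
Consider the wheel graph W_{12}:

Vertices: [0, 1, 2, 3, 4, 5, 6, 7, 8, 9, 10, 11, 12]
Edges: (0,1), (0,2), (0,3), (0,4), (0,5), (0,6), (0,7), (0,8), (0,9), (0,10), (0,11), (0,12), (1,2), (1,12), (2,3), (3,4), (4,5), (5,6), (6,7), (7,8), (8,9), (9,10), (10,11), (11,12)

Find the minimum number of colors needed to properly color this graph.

W_{12} = C_{12} plus a hub adjacent to every cycle vertex.
The outer cycle needs 2 colors (even cycle); the hub is adjacent to all of them so needs a fresh color.
Chromatic number = 2 + 1 = 3.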